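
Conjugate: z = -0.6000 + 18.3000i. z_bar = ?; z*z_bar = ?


z_bar = -0.6000 - 18.3000i
z*z_bar = (-0.6)^2 + 18.3^2 = 0.36 + 334.89 = 335.25

z_bar = -0.6000 - 18.3000i, z*z_bar = 335.25


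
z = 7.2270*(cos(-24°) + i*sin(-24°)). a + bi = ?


a = 7.2270*cos(-24°) = 7.2270*0.91355 = 6.6022
b = 7.2270*sin(-24°) = 7.2270*(-0.40674) = -2.9395

6.6022 - 2.9395i


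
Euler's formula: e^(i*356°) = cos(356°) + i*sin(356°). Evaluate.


cos(356°) = 0.9976
sin(356°) = -0.0698

e^(i*356°) = 0.9976 - 0.0698i


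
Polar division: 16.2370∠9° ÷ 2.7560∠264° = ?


r = 16.2370 / 2.7560 = 5.8915
theta = 9° - 264° = -255° = 105° (mod 360)

5.8915 cis(105°)


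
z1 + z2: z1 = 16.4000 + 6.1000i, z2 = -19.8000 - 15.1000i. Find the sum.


Real: 16.4 - 19.8 = -3.4
Imag: 6.1 - 15.1 = -9

-3.4000 - 9.0000i


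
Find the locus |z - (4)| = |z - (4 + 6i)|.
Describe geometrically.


Equal distances means the locus is the perpendicular bisector of z1 and z2.
Midpoint = ((4+4)/2, (0+6)/2) = (4.0000, 3.0000)

Perpendicular bisector through (4.0000, 3.0000)


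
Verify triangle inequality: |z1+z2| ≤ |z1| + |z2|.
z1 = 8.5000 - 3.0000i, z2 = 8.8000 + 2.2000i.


|z1| = sqrt(8.5^2 + (-3)^2) = sqrt(81.25) = 9.0139
|z2| = sqrt(8.8^2 + 2.2^2) = sqrt(82.28) = 9.0708
z1+z2 = 17.3000 - 0.8000i
|z1+z2| = sqrt(299.93) = 17.3185
|z1|+|z2| = 9.0139 + 9.0708 = 18.0847

|z1+z2| = 17.3185 ≤ |z1|+|z2| = 18.0847 (verified)


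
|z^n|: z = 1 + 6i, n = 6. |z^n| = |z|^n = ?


|z| = sqrt(1+36) = sqrt(37) = 6.0828
|z^6| = |z|^6 = (sqrt(37))^6 = 37^3 = 50653

|z^6| = 50653


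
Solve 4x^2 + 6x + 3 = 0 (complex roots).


disc = 6^2 - 4*4*3 = 36 - 48 = -12
sqrt(|disc|) = sqrt(12) = 3.4641
Real part = -6/(2*4) = -0.7500
Imag part = 3.4641/(2*4) = 0.4330

-0.7500 ± 0.4330i


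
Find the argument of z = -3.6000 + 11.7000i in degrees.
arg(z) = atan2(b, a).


Re = -3.6, Im = 11.7
arg = atan2(11.7, -3.6) = 107.1027 degrees

arg(z) = 107.1027 degrees


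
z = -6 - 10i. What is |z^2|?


|z| = sqrt(36+100) = sqrt(136) = 11.6619
|z^2| = |z|^2 = (sqrt(136))^2 = 136

|z^2| = 136


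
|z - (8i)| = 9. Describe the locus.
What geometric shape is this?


|z - z0| = r is a circle with center z0 and radius r.
Center = (0, 8), radius = 9

Circle with center (0, 8) and radius 9


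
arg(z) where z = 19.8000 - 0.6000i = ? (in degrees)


Re = 19.8, Im = -0.6
arg = atan2(-0.6, 19.8) = -1.7357 degrees

arg(z) = -1.7357 degrees


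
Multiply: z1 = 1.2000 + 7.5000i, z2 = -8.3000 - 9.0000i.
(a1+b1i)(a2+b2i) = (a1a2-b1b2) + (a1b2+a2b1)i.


Real = 1.2*(-8.3) - 7.5*(-9) = -9.96 - (-67.5) = 57.54
Imag = 1.2*(-9) - (8.3)*7.5 = -10.8 - (62.25) = -73.05

57.5400 - 73.0500i


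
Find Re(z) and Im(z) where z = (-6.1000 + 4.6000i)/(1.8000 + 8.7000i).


Multiply by conjugate: (-6.1000 + 4.6000i)(1.8000 - 8.7000i) / (1.8^2 + 8.7^2)
Numerator real = -6.1*1.8 + 4.6*8.7 = 29.04
Numerator imag = 4.6*1.8 - (-6.1)*8.7 = 61.35
Denominator = 78.93
Re(z) = 29.04/78.93 = 0.3679
Im(z) = 61.35/78.93 = 0.7773

Re(z) = 0.3679, Im(z) = 0.7773


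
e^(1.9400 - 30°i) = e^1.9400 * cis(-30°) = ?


e^1.9400 = 6.9588
cos(-30°) = 0.86603
sin(-30°) = -0.5
Real = 6.9588*0.86603 = 6.0265
Imag = 6.9588*(-0.5) = -3.4794

6.0265 - 3.4794i


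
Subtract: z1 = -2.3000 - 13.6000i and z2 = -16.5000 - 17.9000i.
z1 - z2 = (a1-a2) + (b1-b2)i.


Real: -2.3 + 16.5 = 14.2
Imag: -13.6 + 17.9 = 4.3

14.2000 + 4.3000i


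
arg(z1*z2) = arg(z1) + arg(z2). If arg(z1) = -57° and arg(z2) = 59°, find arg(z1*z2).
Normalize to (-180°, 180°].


arg(z1*z2) = -57° + 59° = 2°
Normalized to (-180°, 180°]: 2°

2°


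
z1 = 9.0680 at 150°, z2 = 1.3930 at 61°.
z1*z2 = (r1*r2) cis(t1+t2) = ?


r = 9.0680 * 1.3930 = 12.6317
theta = 150° + 61° = 211° = 211° (mod 360)

12.6317 cis(211°)


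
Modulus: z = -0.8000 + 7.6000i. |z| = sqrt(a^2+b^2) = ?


|z| = sqrt((-0.8)^2 + 7.6^2) = sqrt(0.64 + 57.76) = sqrt(58.4) = 7.6420

|z| = 7.6420


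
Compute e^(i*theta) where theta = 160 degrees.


cos(160°) = -0.9397
sin(160°) = 0.3420

e^(i*160°) = -0.9397 + 0.3420i


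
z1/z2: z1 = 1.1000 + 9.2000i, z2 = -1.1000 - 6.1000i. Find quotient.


Conjugate of z2 = -1.1000 + 6.1000i
Numerator: (1.1000 + 9.2000i)(-1.1000 + 6.1000i) = -57.3300 - 3.4100i
Denominator: (-1.1)^2 + (-6.1)^2 = 38.42
Result = (-57.3300 - 3.4100i)/38.42

-1.4922 - 0.0888i


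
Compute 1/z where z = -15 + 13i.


|z|^2 = 225+169 = 394
1/z = (-15 - 13i)/394

1/z = -0.0381 - 0.0330i


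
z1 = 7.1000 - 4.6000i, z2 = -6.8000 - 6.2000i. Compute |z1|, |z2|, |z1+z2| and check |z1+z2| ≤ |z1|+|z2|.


|z1| = sqrt(7.1^2 + (-4.6)^2) = sqrt(71.57) = 8.4599
|z2| = sqrt((-6.8)^2 + (-6.2)^2) = sqrt(84.68) = 9.2022
z1+z2 = 0.3000 - 10.8000i
|z1+z2| = sqrt(116.73) = 10.8042
|z1|+|z2| = 8.4599 + 9.2022 = 17.6621

|z1+z2| = 10.8042 ≤ |z1|+|z2| = 17.6621 (verified)


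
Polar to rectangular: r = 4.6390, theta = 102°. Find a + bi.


a = 4.6390*cos(102°) = 4.6390*(-0.20791) = -0.9645
b = 4.6390*sin(102°) = 4.6390*0.97815 = 4.5376

-0.9645 + 4.5376i


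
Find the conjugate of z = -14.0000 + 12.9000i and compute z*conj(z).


z_bar = -14.0000 - 12.9000i
z*z_bar = (-14)^2 + 12.9^2 = 196 + 166.41 = 362.41

z_bar = -14.0000 - 12.9000i, z*z_bar = 362.41


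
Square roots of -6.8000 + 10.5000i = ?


|z| = sqrt(46.24+110.25) = 12.5096
sqrt((|z|+a)/2) = sqrt((12.5096+(-6.8))/2) = sqrt(2.8548) = 1.6896
sqrt((|z|-a)/2) = sqrt((12.5096-(-6.8))/2) = sqrt(9.6548) = 3.1072

±(1.6896 + 3.1072i) i.e. 1.6896 + 3.1072i and -1.6896 - 3.1072i


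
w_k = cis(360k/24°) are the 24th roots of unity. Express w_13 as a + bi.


Angle = 360*13/24 = 195°
a = cos(195°) = -0.9659
b = sin(195°) = -0.2588

-0.9659 - 0.2588i


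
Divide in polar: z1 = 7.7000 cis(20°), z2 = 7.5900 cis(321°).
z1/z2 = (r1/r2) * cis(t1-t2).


r = 7.7000 / 7.5900 = 1.0145
theta = 20° - 321° = -301° = 59° (mod 360)

1.0145 cis(59°)


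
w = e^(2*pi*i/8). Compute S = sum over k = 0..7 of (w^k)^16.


The roots are w_k = w^k with w = e^(2*pi*i/8), and (w^k)^16 = (w^16)^k.
So S = 1 + u + u^2 + ... + u^(7) with u = w^16.
16 = 2*8 + 0, so 16 is a multiple of 8 and u = (w^8)^2 = 1.
Every one of the 8 terms equals 1: S = 8

S = 8


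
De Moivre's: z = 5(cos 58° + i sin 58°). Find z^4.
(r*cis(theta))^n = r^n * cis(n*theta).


r^4 = 5^4 = 625
n*theta = 4*58° = 232° = 232° (mod 360)
a = 625*cos(232°) = -384.7884
b = 625*sin(232°) = -492.5067

625 cis(232°) = -384.7884 - 492.5067i


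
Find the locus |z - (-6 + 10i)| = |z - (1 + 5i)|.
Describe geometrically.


Equal distances means the locus is the perpendicular bisector of z1 and z2.
Midpoint = ((-6+1)/2, (10+5)/2) = (-2.5000, 7.5000)

Perpendicular bisector through (-2.5000, 7.5000)


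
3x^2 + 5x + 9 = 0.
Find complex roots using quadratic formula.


disc = 5^2 - 4*3*9 = 25 - 108 = -83
sqrt(|disc|) = sqrt(83) = 9.1104
Real part = -5/(2*3) = -0.8333
Imag part = 9.1104/(2*3) = 1.5184

-0.8333 ± 1.5184i


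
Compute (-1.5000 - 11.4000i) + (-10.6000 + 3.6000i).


Real: -1.5 - 10.6 = -12.1
Imag: -11.4 + 3.6 = -7.8

-12.1000 - 7.8000i


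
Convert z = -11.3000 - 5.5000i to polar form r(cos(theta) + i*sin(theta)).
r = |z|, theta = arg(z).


r = sqrt(127.69+30.25) = sqrt(157.94) = 12.5674
theta = atan2(-5.5, -11.3) = -154.0466 degrees

r = 12.5674, theta = -154.0466 degrees


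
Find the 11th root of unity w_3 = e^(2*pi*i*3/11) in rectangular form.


Angle = 360*3/11 = 98.1818°
a = cos(98.1818°) = -0.1423
b = sin(98.1818°) = 0.9898

-0.1423 + 0.9898i


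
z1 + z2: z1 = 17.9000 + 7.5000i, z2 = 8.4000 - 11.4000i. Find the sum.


Real: 17.9 + 8.4 = 26.3
Imag: 7.5 - 11.4 = -3.9

26.3000 - 3.9000i


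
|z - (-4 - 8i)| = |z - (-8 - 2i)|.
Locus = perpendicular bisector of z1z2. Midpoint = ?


Equal distances means the locus is the perpendicular bisector of z1 and z2.
Midpoint = ((-4+(-8))/2, (-8+(-2))/2) = (-6.0000, -5.0000)

Perpendicular bisector through (-6.0000, -5.0000)


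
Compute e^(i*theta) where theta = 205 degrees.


cos(205°) = -0.9063
sin(205°) = -0.4226

e^(i*205°) = -0.9063 - 0.4226i


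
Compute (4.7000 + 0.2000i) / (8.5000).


Conjugate of z2 = 8.5000
Numerator: (4.7000 + 0.2000i)(8.5000) = 39.9500 + 1.7000i
Denominator: 8.5^2 + 0^2 = 72.25
Result = (39.9500 + 1.7000i)/72.25

0.5529 + 0.0235i


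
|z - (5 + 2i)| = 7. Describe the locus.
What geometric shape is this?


|z - z0| = r is a circle with center z0 and radius r.
Center = (5, 2), radius = 7

Circle with center (5, 2) and radius 7


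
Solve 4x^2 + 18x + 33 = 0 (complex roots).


disc = 18^2 - 4*4*33 = 324 - 528 = -204
sqrt(|disc|) = sqrt(204) = 14.2829
Real part = -18/(2*4) = -2.2500
Imag part = 14.2829/(2*4) = 1.7854

-2.2500 ± 1.7854i


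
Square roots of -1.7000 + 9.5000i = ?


|z| = sqrt(2.89+90.25) = 9.6509
sqrt((|z|+a)/2) = sqrt((9.6509+(-1.7))/2) = sqrt(3.9755) = 1.9939
sqrt((|z|-a)/2) = sqrt((9.6509-(-1.7))/2) = sqrt(5.6755) = 2.3823

±(1.9939 + 2.3823i) i.e. 1.9939 + 2.3823i and -1.9939 - 2.3823i


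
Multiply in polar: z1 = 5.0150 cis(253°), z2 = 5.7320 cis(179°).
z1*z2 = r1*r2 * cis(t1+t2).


r = 5.0150 * 5.7320 = 28.7460
theta = 253° + 179° = 432° = 72° (mod 360)

28.7460 cis(72°)


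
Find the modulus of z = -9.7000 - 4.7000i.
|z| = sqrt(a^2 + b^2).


|z| = sqrt((-9.7)^2 + (-4.7)^2) = sqrt(94.09 + 22.09) = sqrt(116.18) = 10.7787

|z| = 10.7787


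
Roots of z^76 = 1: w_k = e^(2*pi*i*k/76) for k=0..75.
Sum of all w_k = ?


The sum of all 76th roots of unity is 0.
Geometric series: (1 - w^76)/(1 - w) = (1-1)/(1-w) = 0 since w^76 = 1, w ≠ 1.
Alternatively: coefficient of z^75 in z^76 - 1 is 0.

0


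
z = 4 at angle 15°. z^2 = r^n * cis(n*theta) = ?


r^2 = 4^2 = 16
n*theta = 2*15° = 30° = 30° (mod 360)
a = 16*cos(30°) = 13.8564
b = 16*sin(30°) = 8.0000

16 cis(30°) = 13.8564 + 8.0000i


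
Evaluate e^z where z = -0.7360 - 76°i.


e^-0.7360 = 0.4790
cos(-76°) = 0.2419
sin(-76°) = -0.9703
Real = 0.4790*0.2419 = 0.1159
Imag = 0.4790*(-0.9703) = -0.4648

0.1159 - 0.4648i


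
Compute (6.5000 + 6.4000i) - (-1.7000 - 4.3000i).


Real: 6.5 + 1.7 = 8.2
Imag: 6.4 + 4.3 = 10.7

8.2000 + 10.7000i


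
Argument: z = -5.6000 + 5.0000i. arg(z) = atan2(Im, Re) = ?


Re = -5.6, Im = 5
arg = atan2(5, -5.6) = 138.2397 degrees

arg(z) = 138.2397 degrees


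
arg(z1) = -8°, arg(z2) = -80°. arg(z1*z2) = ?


arg(z1*z2) = -8° - 80° = -88°
Normalized to (-180°, 180°]: -88°

-88°


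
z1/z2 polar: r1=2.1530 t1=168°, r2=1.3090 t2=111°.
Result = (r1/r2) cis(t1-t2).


r = 2.1530 / 1.3090 = 1.6448
theta = 168° - 111° = 57° = 57° (mod 360)

1.6448 cis(57°)


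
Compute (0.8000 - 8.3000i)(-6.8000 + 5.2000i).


Real = 0.8*(-6.8) - (-8.3)*5.2 = -5.44 - (-43.16) = 37.72
Imag = 0.8*5.2 - (6.8)*(-8.3) = 4.16 + 56.44 = 60.6

37.7200 + 60.6000i


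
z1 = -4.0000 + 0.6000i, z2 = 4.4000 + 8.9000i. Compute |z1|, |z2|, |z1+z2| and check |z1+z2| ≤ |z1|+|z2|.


|z1| = sqrt((-4)^2 + 0.6^2) = sqrt(16.36) = 4.0447
|z2| = sqrt(4.4^2 + 8.9^2) = sqrt(98.57) = 9.9282
z1+z2 = 0.4000 + 9.5000i
|z1+z2| = sqrt(90.41) = 9.5084
|z1|+|z2| = 4.0447 + 9.9282 = 13.9729

|z1+z2| = 9.5084 ≤ |z1|+|z2| = 13.9729 (verified)


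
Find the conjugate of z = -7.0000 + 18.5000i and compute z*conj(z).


z_bar = -7.0000 - 18.5000i
z*z_bar = (-7)^2 + 18.5^2 = 49 + 342.25 = 391.25

z_bar = -7.0000 - 18.5000i, z*z_bar = 391.25


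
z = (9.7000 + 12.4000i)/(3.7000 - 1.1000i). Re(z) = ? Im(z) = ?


Multiply by conjugate: (9.7000 + 12.4000i)(3.7000 + 1.1000i) / (3.7^2 + (-1.1)^2)
Numerator real = 9.7*3.7 + 12.4*(-1.1) = 22.25
Numerator imag = 12.4*3.7 - 9.7*(-1.1) = 56.55
Denominator = 14.9
Re(z) = 22.25/14.9 = 1.4933
Im(z) = 56.55/14.9 = 3.7953

Re(z) = 1.4933, Im(z) = 3.7953


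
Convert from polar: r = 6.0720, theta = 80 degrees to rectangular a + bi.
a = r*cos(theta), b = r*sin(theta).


a = 6.0720*cos(80°) = 6.0720*0.17365 = 1.0544
b = 6.0720*sin(80°) = 6.0720*0.98481 = 5.9798

1.0544 + 5.9798i


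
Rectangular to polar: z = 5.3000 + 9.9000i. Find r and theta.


r = sqrt(28.09+98.01) = sqrt(126.1) = 11.2294
theta = atan2(9.9, 5.3) = 61.8375 degrees

r = 11.2294, theta = 61.8375 degrees


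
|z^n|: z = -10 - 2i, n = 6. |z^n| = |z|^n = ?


|z| = sqrt(100+4) = sqrt(104) = 10.1980
|z^6| = |z|^6 = (sqrt(104))^6 = 104^3 = 1124864

|z^6| = 1124864


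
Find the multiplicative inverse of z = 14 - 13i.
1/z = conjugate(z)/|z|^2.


|z|^2 = 196+169 = 365
1/z = (14 + 13i)/365

1/z = 0.0384 + 0.0356i


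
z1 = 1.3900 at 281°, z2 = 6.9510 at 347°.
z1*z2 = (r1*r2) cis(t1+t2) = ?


r = 1.3900 * 6.9510 = 9.6619
theta = 281° + 347° = 628° = 268° (mod 360)

9.6619 cis(268°)


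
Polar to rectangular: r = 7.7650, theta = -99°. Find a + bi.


a = 7.7650*cos(-99°) = 7.7650*(-0.15643) = -1.2147
b = 7.7650*sin(-99°) = 7.7650*(-0.98769) = -7.6694

-1.2147 - 7.6694i


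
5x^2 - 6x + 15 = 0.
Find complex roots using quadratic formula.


disc = (-6)^2 - 4*5*15 = 36 - 300 = -264
sqrt(|disc|) = sqrt(264) = 16.2481
Real part = 6/(2*5) = 0.6000
Imag part = 16.2481/(2*5) = 1.6248

0.6000 ± 1.6248i


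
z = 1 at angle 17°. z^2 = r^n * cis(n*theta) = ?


r^2 = 1^2 = 1
n*theta = 2*17° = 34° = 34° (mod 360)
a = 1*cos(34°) = 0.8290
b = 1*sin(34°) = 0.5592

1 cis(34°) = 0.8290 + 0.5592i


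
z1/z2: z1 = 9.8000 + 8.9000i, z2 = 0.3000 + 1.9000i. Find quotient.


Conjugate of z2 = 0.3000 - 1.9000i
Numerator: (9.8000 + 8.9000i)(0.3000 - 1.9000i) = 19.8500 - 15.9500i
Denominator: 0.3^2 + 1.9^2 = 3.7
Result = (19.8500 - 15.9500i)/3.7

5.3649 - 4.3108i


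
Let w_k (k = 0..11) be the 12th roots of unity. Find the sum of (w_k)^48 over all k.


The roots are w_k = w^k with w = e^(2*pi*i/12), and (w^k)^48 = (w^48)^k.
So S = 1 + u + u^2 + ... + u^(11) with u = w^48.
48 = 4*12 + 0, so 48 is a multiple of 12 and u = (w^12)^4 = 1.
Every one of the 12 terms equals 1: S = 12

S = 12


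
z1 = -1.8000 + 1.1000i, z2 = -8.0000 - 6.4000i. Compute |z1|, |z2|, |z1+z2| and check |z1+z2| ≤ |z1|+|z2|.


|z1| = sqrt((-1.8)^2 + 1.1^2) = sqrt(4.45) = 2.1095
|z2| = sqrt((-8)^2 + (-6.4)^2) = sqrt(104.96) = 10.2450
z1+z2 = -9.8000 - 5.3000i
|z1+z2| = sqrt(124.13) = 11.1414
|z1|+|z2| = 2.1095 + 10.2450 = 12.3545

|z1+z2| = 11.1414 ≤ |z1|+|z2| = 12.3545 (verified)


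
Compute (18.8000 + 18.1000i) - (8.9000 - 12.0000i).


Real: 18.8 - 8.9 = 9.9
Imag: 18.1 + 12 = 30.1

9.9000 + 30.1000i


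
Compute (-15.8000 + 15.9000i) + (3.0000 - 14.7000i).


Real: -15.8 + 3 = -12.8
Imag: 15.9 - 14.7 = 1.2

-12.8000 + 1.2000i


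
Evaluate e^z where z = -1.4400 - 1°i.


e^-1.4400 = 0.2369
cos(-1°) = 0.9998
sin(-1°) = -0.0175
Real = 0.2369*0.9998 = 0.2369
Imag = 0.2369*(-0.0175) = -0.0041

0.2369 - 0.0041i


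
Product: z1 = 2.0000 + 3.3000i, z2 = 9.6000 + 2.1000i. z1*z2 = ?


Real = 2*9.6 - 3.3*2.1 = 19.2 - 6.93 = 12.27
Imag = 2*2.1 + 9.6*3.3 = 4.2 + 31.68 = 35.88

12.2700 + 35.8800i


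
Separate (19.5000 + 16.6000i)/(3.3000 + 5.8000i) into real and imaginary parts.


Multiply by conjugate: (19.5000 + 16.6000i)(3.3000 - 5.8000i) / (3.3^2 + 5.8^2)
Numerator real = 19.5*3.3 + 16.6*5.8 = 160.63
Numerator imag = 16.6*3.3 - 19.5*5.8 = -58.32
Denominator = 44.53
Re(z) = 160.63/44.53 = 3.6072
Im(z) = -58.32/44.53 = -1.3097

Re(z) = 3.6072, Im(z) = -1.3097


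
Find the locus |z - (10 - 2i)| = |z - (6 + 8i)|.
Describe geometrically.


Equal distances means the locus is the perpendicular bisector of z1 and z2.
Midpoint = ((10+6)/2, (-2+8)/2) = (8.0000, 3.0000)

Perpendicular bisector through (8.0000, 3.0000)


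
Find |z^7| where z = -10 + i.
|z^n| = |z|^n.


|z| = sqrt(100+1) = sqrt(101) = 10.0499
|z^7| = |z|^7 = (sqrt(101))^7 = 101^3 * sqrt(101) = 1030301*sqrt(101)

|z^7| = 1030301*sqrt(101) ≈ 10354396.9023


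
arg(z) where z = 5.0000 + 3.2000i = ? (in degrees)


Re = 5, Im = 3.2
arg = atan2(3.2, 5) = 32.6192 degrees

arg(z) = 32.6192 degrees


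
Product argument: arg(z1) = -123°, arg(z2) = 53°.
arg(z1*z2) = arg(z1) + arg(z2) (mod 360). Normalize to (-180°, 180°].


arg(z1*z2) = -123° + 53° = -70°
Normalized to (-180°, 180°]: -70°

-70°


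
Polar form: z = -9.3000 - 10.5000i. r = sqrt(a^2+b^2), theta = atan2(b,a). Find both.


r = sqrt(86.49+110.25) = sqrt(196.74) = 14.0264
theta = atan2(-10.5, -9.3) = -131.5318 degrees

r = 14.0264, theta = -131.5318 degrees


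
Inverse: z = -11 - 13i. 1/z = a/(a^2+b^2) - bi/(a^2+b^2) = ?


|z|^2 = 121+169 = 290
1/z = (-11 + 13i)/290

1/z = -0.0379 + 0.0448i


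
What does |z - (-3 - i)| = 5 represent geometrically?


|z - z0| = r is a circle with center z0 and radius r.
Center = (-3, -1), radius = 5

Circle with center (-3, -1) and radius 5


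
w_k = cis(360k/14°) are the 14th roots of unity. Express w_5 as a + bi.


Angle = 360*5/14 = 128.5714°
a = cos(128.5714°) = -0.6235
b = sin(128.5714°) = 0.7818

-0.6235 + 0.7818i


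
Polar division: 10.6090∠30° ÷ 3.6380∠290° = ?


r = 10.6090 / 3.6380 = 2.9162
theta = 30° - 290° = -260° = 100° (mod 360)

2.9162 cis(100°)


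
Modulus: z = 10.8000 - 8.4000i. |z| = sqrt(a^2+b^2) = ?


|z| = sqrt(10.8^2 + (-8.4)^2) = sqrt(116.64 + 70.56) = sqrt(187.2) = 13.6821

|z| = 13.6821


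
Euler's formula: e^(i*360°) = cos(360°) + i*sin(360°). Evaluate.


cos(360°) = 1.0000
sin(360°) = 0

e^(i*360°) = 1.0000 + 0i


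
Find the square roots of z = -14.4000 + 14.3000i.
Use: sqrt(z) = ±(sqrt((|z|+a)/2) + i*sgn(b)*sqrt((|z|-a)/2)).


|z| = sqrt(207.36+204.49) = 20.2941
sqrt((|z|+a)/2) = sqrt((20.2941+(-14.4))/2) = sqrt(2.9470) = 1.7167
sqrt((|z|-a)/2) = sqrt((20.2941-(-14.4))/2) = sqrt(17.3470) = 4.1650

±(1.7167 + 4.1650i) i.e. 1.7167 + 4.1650i and -1.7167 - 4.1650i


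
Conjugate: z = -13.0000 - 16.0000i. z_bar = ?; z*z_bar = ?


z_bar = -13.0000 + 16.0000i
z*z_bar = (-13)^2 + (-16)^2 = 169 + 256 = 425

z_bar = -13.0000 + 16.0000i, z*z_bar = 425


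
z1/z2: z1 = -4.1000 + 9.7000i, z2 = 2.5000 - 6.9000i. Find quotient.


Conjugate of z2 = 2.5000 + 6.9000i
Numerator: (-4.1000 + 9.7000i)(2.5000 + 6.9000i) = -77.1800 - 4.0400i
Denominator: 2.5^2 + (-6.9)^2 = 53.86
Result = (-77.1800 - 4.0400i)/53.86

-1.4330 - 0.0750i


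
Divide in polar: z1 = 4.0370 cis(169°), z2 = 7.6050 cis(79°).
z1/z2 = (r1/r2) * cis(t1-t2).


r = 4.0370 / 7.6050 = 0.5308
theta = 169° - 79° = 90° = 90° (mod 360)

0.5308 cis(90°)


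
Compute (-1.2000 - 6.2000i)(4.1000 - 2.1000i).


Real = -1.2*4.1 - (-6.2)*(-2.1) = -4.92 - 13.02 = -17.94
Imag = -1.2*(-2.1) + 4.1*(-6.2) = 2.52 - (25.42) = -22.9

-17.9400 - 22.9000i


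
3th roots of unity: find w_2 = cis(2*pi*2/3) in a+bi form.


Angle = 360*2/3 = 240°
a = cos(240°) = -0.5000
b = sin(240°) = -0.8660

-0.5000 - 0.8660i


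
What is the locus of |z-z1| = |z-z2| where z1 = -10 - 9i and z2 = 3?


Equal distances means the locus is the perpendicular bisector of z1 and z2.
Midpoint = ((-10+3)/2, (-9+0)/2) = (-3.5000, -4.5000)

Perpendicular bisector through (-3.5000, -4.5000)


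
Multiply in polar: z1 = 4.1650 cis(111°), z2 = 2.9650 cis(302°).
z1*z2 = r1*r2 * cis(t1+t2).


r = 4.1650 * 2.9650 = 12.3492
theta = 111° + 302° = 413° = 53° (mod 360)

12.3492 cis(53°)


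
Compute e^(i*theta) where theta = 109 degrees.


cos(109°) = -0.3256
sin(109°) = 0.9455

e^(i*109°) = -0.3256 + 0.9455i


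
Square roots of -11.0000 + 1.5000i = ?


|z| = sqrt(121+2.25) = 11.1018
sqrt((|z|+a)/2) = sqrt((11.1018+(-11))/2) = sqrt(0.0509) = 0.2256
sqrt((|z|-a)/2) = sqrt((11.1018-(-11))/2) = sqrt(11.0509) = 3.3243

±(0.2256 + 3.3243i) i.e. 0.2256 + 3.3243i and -0.2256 - 3.3243i


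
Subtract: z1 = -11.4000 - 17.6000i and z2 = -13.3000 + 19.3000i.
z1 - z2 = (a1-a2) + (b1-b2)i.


Real: -11.4 + 13.3 = 1.9
Imag: -17.6 - 19.3 = -36.9

1.9000 - 36.9000i


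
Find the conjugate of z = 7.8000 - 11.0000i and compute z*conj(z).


z_bar = 7.8000 + 11.0000i
z*z_bar = 7.8^2 + (-11)^2 = 60.84 + 121 = 181.84

z_bar = 7.8000 + 11.0000i, z*z_bar = 181.84


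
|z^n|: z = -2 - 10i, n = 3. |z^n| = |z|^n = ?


|z| = sqrt(4+100) = sqrt(104) = 10.1980
|z^3| = |z|^3 = (sqrt(104))^3 = 104*sqrt(104)

|z^3| = 104*sqrt(104) ≈ 1060.5961


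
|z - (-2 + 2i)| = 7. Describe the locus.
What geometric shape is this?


|z - z0| = r is a circle with center z0 and radius r.
Center = (-2, 2), radius = 7

Circle with center (-2, 2) and radius 7


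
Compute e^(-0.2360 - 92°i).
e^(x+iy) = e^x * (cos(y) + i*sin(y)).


e^-0.2360 = 0.7898
cos(-92°) = -0.0349
sin(-92°) = -0.9994
Real = 0.7898*(-0.0349) = -0.0276
Imag = 0.7898*(-0.9994) = -0.7893

-0.0276 - 0.7893i


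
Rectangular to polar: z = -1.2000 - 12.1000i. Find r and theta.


r = sqrt(1.44+146.41) = sqrt(147.85) = 12.1594
theta = atan2(-12.1, -1.2) = -95.6637 degrees

r = 12.1594, theta = -95.6637 degrees


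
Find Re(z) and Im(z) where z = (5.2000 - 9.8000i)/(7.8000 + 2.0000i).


Multiply by conjugate: (5.2000 - 9.8000i)(7.8000 - 2.0000i) / (7.8^2 + 2^2)
Numerator real = 5.2*7.8 - (9.8)*2 = 20.96
Numerator imag = -9.8*7.8 - 5.2*2 = -86.84
Denominator = 64.84
Re(z) = 20.96/64.84 = 0.3233
Im(z) = -86.84/64.84 = -1.3393

Re(z) = 0.3233, Im(z) = -1.3393


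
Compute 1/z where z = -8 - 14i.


|z|^2 = 64+196 = 260
1/z = (-8 + 14i)/260

1/z = -0.0308 + 0.0538i


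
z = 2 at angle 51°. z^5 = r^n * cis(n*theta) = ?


r^5 = 2^5 = 32
n*theta = 5*51° = 255° = 255° (mod 360)
a = 32*cos(255°) = -8.2822
b = 32*sin(255°) = -30.9096

32 cis(255°) = -8.2822 - 30.9096i


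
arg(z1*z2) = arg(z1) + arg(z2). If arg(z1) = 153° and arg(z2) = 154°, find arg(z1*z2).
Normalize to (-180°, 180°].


arg(z1*z2) = 153° + 154° = 307°
Normalized to (-180°, 180°]: -53°

-53°


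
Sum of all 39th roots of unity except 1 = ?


With w = e^(2*pi*i/39), all 39 of the 39th roots of unity w^0 = 1, w, ..., w^(38) sum to 0: 1 + w + ... + w^(38) = (1 - w^39)/(1 - w) = 0 since w^39 = 1, w ≠ 1.
Removing the root 1: w + w^2 + ... + w^(38) = 0 - 1 = -1

Sum = -1


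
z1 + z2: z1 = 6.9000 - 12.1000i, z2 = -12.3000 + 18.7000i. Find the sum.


Real: 6.9 - 12.3 = -5.4
Imag: -12.1 + 18.7 = 6.6

-5.4000 + 6.6000i


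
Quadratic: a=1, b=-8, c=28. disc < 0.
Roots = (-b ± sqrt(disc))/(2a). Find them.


disc = (-8)^2 - 4*1*28 = 64 - 112 = -48
sqrt(|disc|) = sqrt(48) = 6.9282
Real part = 8/(2*1) = 4.0000
Imag part = 6.9282/(2*1) = 3.4641

4.0000 ± 3.4641i


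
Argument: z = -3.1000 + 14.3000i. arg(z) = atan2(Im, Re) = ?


Re = -3.1, Im = 14.3
arg = atan2(14.3, -3.1) = 102.2315 degrees

arg(z) = 102.2315 degrees


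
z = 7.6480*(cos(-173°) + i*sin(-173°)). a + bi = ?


a = 7.6480*cos(-173°) = 7.6480*(-0.99255) = -7.5910
b = 7.6480*sin(-173°) = 7.6480*(-0.12187) = -0.9321

-7.5910 - 0.9321i


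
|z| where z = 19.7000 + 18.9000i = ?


|z| = sqrt(19.7^2 + 18.9^2) = sqrt(388.09 + 357.21) = sqrt(745.3) = 27.3002

|z| = 27.3002


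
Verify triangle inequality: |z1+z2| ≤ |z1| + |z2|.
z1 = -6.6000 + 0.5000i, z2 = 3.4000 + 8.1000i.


|z1| = sqrt((-6.6)^2 + 0.5^2) = sqrt(43.81) = 6.6189
|z2| = sqrt(3.4^2 + 8.1^2) = sqrt(77.17) = 8.7846
z1+z2 = -3.2000 + 8.6000i
|z1+z2| = sqrt(84.2) = 9.1761
|z1|+|z2| = 6.6189 + 8.7846 = 15.4035

|z1+z2| = 9.1761 ≤ |z1|+|z2| = 15.4035 (verified)


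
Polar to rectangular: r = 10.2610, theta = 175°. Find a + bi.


a = 10.2610*cos(175°) = 10.2610*(-0.9962) = -10.2220
b = 10.2610*sin(175°) = 10.2610*0.08716 = 0.8943

-10.2220 + 0.8943i


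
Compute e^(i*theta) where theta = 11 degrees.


cos(11°) = 0.9816
sin(11°) = 0.1908

e^(i*11°) = 0.9816 + 0.1908i


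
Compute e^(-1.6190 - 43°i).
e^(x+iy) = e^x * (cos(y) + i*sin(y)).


e^-1.6190 = 0.1981
cos(-43°) = 0.7314
sin(-43°) = -0.682
Real = 0.1981*0.7314 = 0.1449
Imag = 0.1981*(-0.682) = -0.1351

0.1449 - 0.1351i


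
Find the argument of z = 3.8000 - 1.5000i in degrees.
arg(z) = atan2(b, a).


Re = 3.8, Im = -1.5
arg = atan2(-1.5, 3.8) = -21.5410 degrees

arg(z) = -21.5410 degrees


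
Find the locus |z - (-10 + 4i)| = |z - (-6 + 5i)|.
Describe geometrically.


Equal distances means the locus is the perpendicular bisector of z1 and z2.
Midpoint = ((-10+(-6))/2, (4+5)/2) = (-8.0000, 4.5000)

Perpendicular bisector through (-8.0000, 4.5000)


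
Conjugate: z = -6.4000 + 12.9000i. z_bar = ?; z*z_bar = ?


z_bar = -6.4000 - 12.9000i
z*z_bar = (-6.4)^2 + 12.9^2 = 40.96 + 166.41 = 207.37

z_bar = -6.4000 - 12.9000i, z*z_bar = 207.37


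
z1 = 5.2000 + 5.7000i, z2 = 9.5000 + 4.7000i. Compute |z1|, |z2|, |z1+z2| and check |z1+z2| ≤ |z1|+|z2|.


|z1| = sqrt(5.2^2 + 5.7^2) = sqrt(59.53) = 7.7156
|z2| = sqrt(9.5^2 + 4.7^2) = sqrt(112.34) = 10.5991
z1+z2 = 14.7000 + 10.4000i
|z1+z2| = sqrt(324.25) = 18.0069
|z1|+|z2| = 7.7156 + 10.5991 = 18.3147

|z1+z2| = 18.0069 ≤ |z1|+|z2| = 18.3147 (verified)


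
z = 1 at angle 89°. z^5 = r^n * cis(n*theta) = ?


r^5 = 1^5 = 1
n*theta = 5*89° = 445° = 85° (mod 360)
a = 1*cos(85°) = 0.0872
b = 1*sin(85°) = 0.9962

1 cis(85°) = 0.0872 + 0.9962i


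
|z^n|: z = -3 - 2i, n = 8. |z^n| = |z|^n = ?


|z| = sqrt(9+4) = sqrt(13) = 3.6056
|z^8| = |z|^8 = (sqrt(13))^8 = 13^4 = 28561

|z^8| = 28561


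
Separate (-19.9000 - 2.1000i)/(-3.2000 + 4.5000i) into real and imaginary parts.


Multiply by conjugate: (-19.9000 - 2.1000i)(-3.2000 - 4.5000i) / ((-3.2)^2 + 4.5^2)
Numerator real = -19.9*(-3.2) - (2.1)*4.5 = 54.23
Numerator imag = -2.1*(-3.2) - (-19.9)*4.5 = 96.27
Denominator = 30.49
Re(z) = 54.23/30.49 = 1.7786
Im(z) = 96.27/30.49 = 3.1574

Re(z) = 1.7786, Im(z) = 3.1574


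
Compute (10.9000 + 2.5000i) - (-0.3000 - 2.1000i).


Real: 10.9 + 0.3 = 11.2
Imag: 2.5 + 2.1 = 4.6

11.2000 + 4.6000i


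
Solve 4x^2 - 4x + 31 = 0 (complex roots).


disc = (-4)^2 - 4*4*31 = 16 - 496 = -480
sqrt(|disc|) = sqrt(480) = 21.9089
Real part = 4/(2*4) = 0.5000
Imag part = 21.9089/(2*4) = 2.7386

0.5000 ± 2.7386i


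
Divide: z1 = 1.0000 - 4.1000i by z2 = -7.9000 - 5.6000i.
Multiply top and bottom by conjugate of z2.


Conjugate of z2 = -7.9000 + 5.6000i
Numerator: (1.0000 - 4.1000i)(-7.9000 + 5.6000i) = 15.0600 + 37.9900i
Denominator: (-7.9)^2 + (-5.6)^2 = 93.77
Result = (15.0600 + 37.9900i)/93.77

0.1606 + 0.4051i


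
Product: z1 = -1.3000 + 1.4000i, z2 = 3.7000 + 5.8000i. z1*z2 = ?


Real = -1.3*3.7 - 1.4*5.8 = -4.81 - 8.12 = -12.93
Imag = -1.3*5.8 + 3.7*1.4 = -7.54 + 5.18 = -2.36

-12.9300 - 2.3600i


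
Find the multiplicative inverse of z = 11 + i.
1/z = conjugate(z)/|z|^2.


|z|^2 = 121+1 = 122
1/z = (11 - 1i)/122

1/z = 0.0902 - 0.0082i


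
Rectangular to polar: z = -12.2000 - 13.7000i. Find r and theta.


r = sqrt(148.84+187.69) = sqrt(336.53) = 18.3448
theta = atan2(-13.7, -12.2) = -131.6854 degrees

r = 18.3448, theta = -131.6854 degrees


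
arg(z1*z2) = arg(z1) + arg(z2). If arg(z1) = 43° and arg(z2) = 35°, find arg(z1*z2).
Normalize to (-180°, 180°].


arg(z1*z2) = 43° + 35° = 78°
Normalized to (-180°, 180°]: 78°

78°


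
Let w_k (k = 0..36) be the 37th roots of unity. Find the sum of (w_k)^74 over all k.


The roots are w_k = w^k with w = e^(2*pi*i/37), and (w^k)^74 = (w^74)^k.
So S = 1 + u + u^2 + ... + u^(36) with u = w^74.
74 = 2*37 + 0, so 74 is a multiple of 37 and u = (w^37)^2 = 1.
Every one of the 37 terms equals 1: S = 37

S = 37


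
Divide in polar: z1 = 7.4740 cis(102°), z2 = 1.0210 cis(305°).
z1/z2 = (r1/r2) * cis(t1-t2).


r = 7.4740 / 1.0210 = 7.3203
theta = 102° - 305° = -203° = 157° (mod 360)

7.3203 cis(157°)


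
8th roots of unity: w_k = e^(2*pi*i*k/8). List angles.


The 8th roots of unity are cis(360k/8°) for k=0..7
Angle step = 360/8 = 45°
Primitive root: cis(45°)
Primitive root = 0.7071 + 0.7071i

8 roots at angles: 0°, 45°, 90°, 135°, 180°, 225°, 270°, 315°


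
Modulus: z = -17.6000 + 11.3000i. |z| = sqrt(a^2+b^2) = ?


|z| = sqrt((-17.6)^2 + 11.3^2) = sqrt(309.76 + 127.69) = sqrt(437.45) = 20.9153

|z| = 20.9153


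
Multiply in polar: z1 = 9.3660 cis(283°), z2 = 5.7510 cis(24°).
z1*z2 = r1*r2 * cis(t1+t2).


r = 9.3660 * 5.7510 = 53.8639
theta = 283° + 24° = 307° = 307° (mod 360)

53.8639 cis(307°)


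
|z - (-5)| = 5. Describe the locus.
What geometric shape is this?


|z - z0| = r is a circle with center z0 and radius r.
Center = (-5, 0), radius = 5

Circle with center (-5, 0) and radius 5


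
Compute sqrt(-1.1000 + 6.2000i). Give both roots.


|z| = sqrt(1.21+38.44) = 6.2968
sqrt((|z|+a)/2) = sqrt((6.2968+(-1.1))/2) = sqrt(2.5984) = 1.6120
sqrt((|z|-a)/2) = sqrt((6.2968-(-1.1))/2) = sqrt(3.6984) = 1.9231

±(1.6120 + 1.9231i) i.e. 1.6120 + 1.9231i and -1.6120 - 1.9231i


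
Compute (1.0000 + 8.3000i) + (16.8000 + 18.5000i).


Real: 1 + 16.8 = 17.8
Imag: 8.3 + 18.5 = 26.8

17.8000 + 26.8000i


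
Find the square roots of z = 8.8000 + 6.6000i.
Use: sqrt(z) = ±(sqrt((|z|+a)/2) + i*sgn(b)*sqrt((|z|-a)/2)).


|z| = sqrt(77.44+43.56) = 11.0000
sqrt((|z|+a)/2) = sqrt((11.0000+8.8)/2) = sqrt(9.9000) = 3.1464
sqrt((|z|-a)/2) = sqrt((11.0000-8.8)/2) = sqrt(1.1000) = 1.0488

±(3.1464 + 1.0488i) i.e. 3.1464 + 1.0488i and -3.1464 - 1.0488i


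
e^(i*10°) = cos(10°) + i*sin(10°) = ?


cos(10°) = 0.9848
sin(10°) = 0.1736

e^(i*10°) = 0.9848 + 0.1736i


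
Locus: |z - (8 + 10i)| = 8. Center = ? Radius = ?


|z - z0| = r is a circle with center z0 and radius r.
Center = (8, 10), radius = 8

Circle with center (8, 10) and radius 8


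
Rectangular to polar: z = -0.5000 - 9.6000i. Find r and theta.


r = sqrt(0.25+92.16) = sqrt(92.41) = 9.6130
theta = atan2(-9.6, -0.5) = -92.9815 degrees

r = 9.6130, theta = -92.9815 degrees


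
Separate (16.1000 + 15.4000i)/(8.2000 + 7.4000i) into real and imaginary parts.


Multiply by conjugate: (16.1000 + 15.4000i)(8.2000 - 7.4000i) / (8.2^2 + 7.4^2)
Numerator real = 16.1*8.2 + 15.4*7.4 = 245.98
Numerator imag = 15.4*8.2 - 16.1*7.4 = 7.14
Denominator = 122
Re(z) = 245.98/122 = 2.0162
Im(z) = 7.14/122 = 0.0585

Re(z) = 2.0162, Im(z) = 0.0585


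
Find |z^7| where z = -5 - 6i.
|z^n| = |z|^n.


|z| = sqrt(25+36) = sqrt(61) = 7.8102
|z^7| = |z|^7 = (sqrt(61))^7 = 61^3 * sqrt(61) = 226981*sqrt(61)

|z^7| = 226981*sqrt(61) ≈ 1772778.2817


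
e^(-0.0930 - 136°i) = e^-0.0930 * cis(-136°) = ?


e^-0.0930 = 0.9112
cos(-136°) = -0.71934
sin(-136°) = -0.6947
Real = 0.9112*(-0.71934) = -0.6555
Imag = 0.9112*(-0.6947) = -0.6330

-0.6555 - 0.6330i


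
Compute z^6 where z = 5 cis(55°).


r^6 = 5^6 = 15625
n*theta = 6*55° = 330° = 330° (mod 360)
a = 15625*cos(330°) = 13531.6469
b = 15625*sin(330°) = -7812.5000

15625 cis(330°) = 13531.6469 - 7812.5000i


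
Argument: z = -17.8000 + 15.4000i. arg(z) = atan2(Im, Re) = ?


Re = -17.8, Im = 15.4
arg = atan2(15.4, -17.8) = 139.1347 degrees

arg(z) = 139.1347 degrees


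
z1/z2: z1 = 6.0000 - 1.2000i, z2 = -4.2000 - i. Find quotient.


Conjugate of z2 = -4.2000 + i
Numerator: (6.0000 - 1.2000i)(-4.2000 + i) = -24.0000 + 11.0400i
Denominator: (-4.2)^2 + (-1)^2 = 18.64
Result = (-24.0000 + 11.0400i)/18.64

-1.2876 + 0.5923i


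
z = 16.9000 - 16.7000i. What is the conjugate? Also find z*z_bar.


z_bar = 16.9000 + 16.7000i
z*z_bar = 16.9^2 + (-16.7)^2 = 285.61 + 278.89 = 564.5

z_bar = 16.9000 + 16.7000i, z*z_bar = 564.5


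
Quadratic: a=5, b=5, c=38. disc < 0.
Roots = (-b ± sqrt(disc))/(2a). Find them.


disc = 5^2 - 4*5*38 = 25 - 760 = -735
sqrt(|disc|) = sqrt(735) = 27.1109
Real part = -5/(2*5) = -0.5000
Imag part = 27.1109/(2*5) = 2.7111

-0.5000 ± 2.7111i


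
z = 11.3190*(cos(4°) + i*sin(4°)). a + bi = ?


a = 11.3190*cos(4°) = 11.3190*0.99756 = 11.2914
b = 11.3190*sin(4°) = 11.3190*0.06976 = 0.7896

11.2914 + 0.7896i


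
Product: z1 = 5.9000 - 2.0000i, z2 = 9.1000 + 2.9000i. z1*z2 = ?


Real = 5.9*9.1 - (-2)*2.9 = 53.69 - (-5.8) = 59.49
Imag = 5.9*2.9 + 9.1*(-2) = 17.11 - (18.2) = -1.09

59.4900 - 1.0900i


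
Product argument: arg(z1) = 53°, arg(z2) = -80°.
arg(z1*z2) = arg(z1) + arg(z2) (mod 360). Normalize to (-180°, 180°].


arg(z1*z2) = 53° - 80° = -27°
Normalized to (-180°, 180°]: -27°

-27°


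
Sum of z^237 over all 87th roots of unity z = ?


The roots are w_k = w^k with w = e^(2*pi*i/87), and (w^k)^237 = (w^237)^k.
So S = 1 + u + u^2 + ... + u^(86) with u = w^237.
237 = 2*87 + 63, so 237 is not a multiple of 87: u = (w^87)^2 * w^63 = w^63 ≠ 1 (w is a primitive 87th root), while u^87 = (w^87)^237 = 1.
Geometric series: S = (1 - u^87)/(1 - u) = (1 - 1)/(1 - u) = 0

S = 0


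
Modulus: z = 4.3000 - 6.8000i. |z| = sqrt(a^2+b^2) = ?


|z| = sqrt(4.3^2 + (-6.8)^2) = sqrt(18.49 + 46.24) = sqrt(64.73) = 8.0455

|z| = 8.0455


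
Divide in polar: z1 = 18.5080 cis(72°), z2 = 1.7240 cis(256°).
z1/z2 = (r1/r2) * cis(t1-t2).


r = 18.5080 / 1.7240 = 10.7355
theta = 72° - 256° = -184° = 176° (mod 360)

10.7355 cis(176°)


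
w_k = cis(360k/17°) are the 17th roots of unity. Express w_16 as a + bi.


Angle = 360*16/17 = 338.8235°
a = cos(338.8235°) = 0.9325
b = sin(338.8235°) = -0.3612

0.9325 - 0.3612i


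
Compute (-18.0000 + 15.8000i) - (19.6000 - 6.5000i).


Real: -18 - 19.6 = -37.6
Imag: 15.8 + 6.5 = 22.3

-37.6000 + 22.3000i


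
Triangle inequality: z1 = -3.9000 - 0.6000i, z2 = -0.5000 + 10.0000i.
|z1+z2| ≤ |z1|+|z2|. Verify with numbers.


|z1| = sqrt((-3.9)^2 + (-0.6)^2) = sqrt(15.57) = 3.9459
|z2| = sqrt((-0.5)^2 + 10^2) = sqrt(100.25) = 10.0125
z1+z2 = -4.4000 + 9.4000i
|z1+z2| = sqrt(107.72) = 10.3788
|z1|+|z2| = 3.9459 + 10.0125 = 13.9584

|z1+z2| = 10.3788 ≤ |z1|+|z2| = 13.9584 (verified)


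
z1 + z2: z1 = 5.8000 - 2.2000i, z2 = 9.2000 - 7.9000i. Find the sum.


Real: 5.8 + 9.2 = 15
Imag: -2.2 - 7.9 = -10.1

15.0000 - 10.1000i


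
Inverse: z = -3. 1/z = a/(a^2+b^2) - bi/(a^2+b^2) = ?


|z|^2 = 9+0 = 9
1/z = (-3 - 0i)/9

1/z = -0.3333 + 0i


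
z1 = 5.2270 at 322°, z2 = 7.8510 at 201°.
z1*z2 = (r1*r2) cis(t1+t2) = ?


r = 5.2270 * 7.8510 = 41.0372
theta = 322° + 201° = 523° = 163° (mod 360)

41.0372 cis(163°)


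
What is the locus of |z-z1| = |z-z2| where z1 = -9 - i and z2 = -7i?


Equal distances means the locus is the perpendicular bisector of z1 and z2.
Midpoint = ((-9+0)/2, (-1+(-7))/2) = (-4.5000, -4.0000)

Perpendicular bisector through (-4.5000, -4.0000)


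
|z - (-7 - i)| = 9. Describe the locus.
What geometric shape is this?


|z - z0| = r is a circle with center z0 and radius r.
Center = (-7, -1), radius = 9

Circle with center (-7, -1) and radius 9


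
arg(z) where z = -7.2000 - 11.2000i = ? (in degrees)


Re = -7.2, Im = -11.2
arg = atan2(-11.2, -7.2) = -122.7352 degrees

arg(z) = -122.7352 degrees


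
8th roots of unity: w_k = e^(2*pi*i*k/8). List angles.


The 8th roots of unity are cis(360k/8°) for k=0..7
Angle step = 360/8 = 45°
Primitive root: cis(45°)
Primitive root = 0.7071 + 0.7071i

8 roots at angles: 0°, 45°, 90°, 135°, 180°, 225°, 270°, 315°


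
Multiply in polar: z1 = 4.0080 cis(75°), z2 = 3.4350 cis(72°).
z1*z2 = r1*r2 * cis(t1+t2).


r = 4.0080 * 3.4350 = 13.7675
theta = 75° + 72° = 147° = 147° (mod 360)

13.7675 cis(147°)


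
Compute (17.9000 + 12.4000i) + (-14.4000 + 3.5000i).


Real: 17.9 - 14.4 = 3.5
Imag: 12.4 + 3.5 = 15.9

3.5000 + 15.9000i


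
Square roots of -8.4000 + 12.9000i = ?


|z| = sqrt(70.56+166.41) = 15.3938
sqrt((|z|+a)/2) = sqrt((15.3938+(-8.4))/2) = sqrt(3.4969) = 1.8700
sqrt((|z|-a)/2) = sqrt((15.3938-(-8.4))/2) = sqrt(11.8969) = 3.4492

±(1.8700 + 3.4492i) i.e. 1.8700 + 3.4492i and -1.8700 - 3.4492i


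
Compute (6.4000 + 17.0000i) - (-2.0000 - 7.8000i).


Real: 6.4 + 2 = 8.4
Imag: 17 + 7.8 = 24.8

8.4000 + 24.8000i


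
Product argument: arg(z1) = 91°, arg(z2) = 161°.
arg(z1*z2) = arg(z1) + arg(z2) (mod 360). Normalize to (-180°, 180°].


arg(z1*z2) = 91° + 161° = 252°
Normalized to (-180°, 180°]: -108°

-108°


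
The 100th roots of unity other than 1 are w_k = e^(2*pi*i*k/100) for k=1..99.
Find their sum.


With w = e^(2*pi*i/100), all 100 of the 100th roots of unity w^0 = 1, w, ..., w^(99) sum to 0: 1 + w + ... + w^(99) = (1 - w^100)/(1 - w) = 0 since w^100 = 1, w ≠ 1.
Removing the root 1: w + w^2 + ... + w^(99) = 0 - 1 = -1

Sum = -1


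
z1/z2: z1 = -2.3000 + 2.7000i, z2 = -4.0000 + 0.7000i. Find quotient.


Conjugate of z2 = -4.0000 - 0.7000i
Numerator: (-2.3000 + 2.7000i)(-4.0000 - 0.7000i) = 11.0900 - 9.1900i
Denominator: (-4)^2 + 0.7^2 = 16.49
Result = (11.0900 - 9.1900i)/16.49

0.6725 - 0.5573i


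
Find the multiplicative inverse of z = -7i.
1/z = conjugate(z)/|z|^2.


|z|^2 = 0+49 = 49
1/z = (0 + 7i)/49

1/z = 0 + 0.1429i


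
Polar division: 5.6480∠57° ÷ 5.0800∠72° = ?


r = 5.6480 / 5.0800 = 1.1118
theta = 57° - 72° = -15° = 345° (mod 360)

1.1118 cis(345°)


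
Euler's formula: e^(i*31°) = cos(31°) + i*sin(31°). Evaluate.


cos(31°) = 0.8572
sin(31°) = 0.5150

e^(i*31°) = 0.8572 + 0.5150i


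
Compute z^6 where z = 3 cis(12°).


r^6 = 3^6 = 729
n*theta = 6*12° = 72° = 72° (mod 360)
a = 729*cos(72°) = 225.2734
b = 729*sin(72°) = 693.3202

729 cis(72°) = 225.2734 + 693.3202i


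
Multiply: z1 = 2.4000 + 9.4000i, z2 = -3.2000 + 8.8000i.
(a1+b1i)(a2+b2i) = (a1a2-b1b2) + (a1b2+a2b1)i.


Real = 2.4*(-3.2) - 9.4*8.8 = -7.68 - 82.72 = -90.4
Imag = 2.4*8.8 - (3.2)*9.4 = 21.12 - (30.08) = -8.96

-90.4000 - 8.9600i


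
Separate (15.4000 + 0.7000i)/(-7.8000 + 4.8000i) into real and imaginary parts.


Multiply by conjugate: (15.4000 + 0.7000i)(-7.8000 - 4.8000i) / ((-7.8)^2 + 4.8^2)
Numerator real = 15.4*(-7.8) + 0.7*4.8 = -116.76
Numerator imag = 0.7*(-7.8) - 15.4*4.8 = -79.38
Denominator = 83.88
Re(z) = -116.76/83.88 = -1.3920
Im(z) = -79.38/83.88 = -0.9464

Re(z) = -1.3920, Im(z) = -0.9464


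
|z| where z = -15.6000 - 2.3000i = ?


|z| = sqrt((-15.6)^2 + (-2.3)^2) = sqrt(243.36 + 5.29) = sqrt(248.65) = 15.7686

|z| = 15.7686


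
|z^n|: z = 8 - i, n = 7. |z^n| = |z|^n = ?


|z| = sqrt(64+1) = sqrt(65) = 8.0623
|z^7| = |z|^7 = (sqrt(65))^7 = 65^3 * sqrt(65) = 274625*sqrt(65)

|z^7| = 274625*sqrt(65) ≈ 2214097.5341


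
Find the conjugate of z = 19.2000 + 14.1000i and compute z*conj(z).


z_bar = 19.2000 - 14.1000i
z*z_bar = 19.2^2 + 14.1^2 = 368.64 + 198.81 = 567.45

z_bar = 19.2000 - 14.1000i, z*z_bar = 567.45


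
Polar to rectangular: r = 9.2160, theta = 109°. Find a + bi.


a = 9.2160*cos(109°) = 9.2160*(-0.325568) = -3.0004
b = 9.2160*sin(109°) = 9.2160*0.94552 = 8.7139

-3.0004 + 8.7139i


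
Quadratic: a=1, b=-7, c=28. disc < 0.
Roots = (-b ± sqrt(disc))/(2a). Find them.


disc = (-7)^2 - 4*1*28 = 49 - 112 = -63
sqrt(|disc|) = sqrt(63) = 7.9373
Real part = 7/(2*1) = 3.5000
Imag part = 7.9373/(2*1) = 3.9686

3.5000 ± 3.9686i


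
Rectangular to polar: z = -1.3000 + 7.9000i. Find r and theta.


r = sqrt(1.69+62.41) = sqrt(64.1) = 8.0062
theta = atan2(7.9, -1.3) = 99.3447 degrees

r = 8.0062, theta = 99.3447 degrees


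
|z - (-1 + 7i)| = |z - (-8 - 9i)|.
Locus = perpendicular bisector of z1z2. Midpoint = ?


Equal distances means the locus is the perpendicular bisector of z1 and z2.
Midpoint = ((-1+(-8))/2, (7+(-9))/2) = (-4.5000, -1.0000)

Perpendicular bisector through (-4.5000, -1.0000)


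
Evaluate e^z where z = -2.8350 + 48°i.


e^-2.8350 = 0.0587
cos(48°) = 0.6691
sin(48°) = 0.7431
Real = 0.0587*0.6691 = 0.0393
Imag = 0.0587*0.7431 = 0.0436

0.0393 + 0.0436i
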